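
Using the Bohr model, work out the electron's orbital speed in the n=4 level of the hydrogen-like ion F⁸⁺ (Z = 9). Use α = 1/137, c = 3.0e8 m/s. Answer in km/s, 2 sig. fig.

4900 km/s

v_n = Zαc/n = 9 × 0.0073 × 3.0e8 / 4
    = 4900 km/s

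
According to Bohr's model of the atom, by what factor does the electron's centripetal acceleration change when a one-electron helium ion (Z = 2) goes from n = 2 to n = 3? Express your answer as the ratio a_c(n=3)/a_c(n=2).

16/81

a_c ∝ Z^3 · n^-4; with Z fixed, a_c ∝ n^-4.
a_c(n=3)/a_c(n=2) = (3/2)^-4 = 16/81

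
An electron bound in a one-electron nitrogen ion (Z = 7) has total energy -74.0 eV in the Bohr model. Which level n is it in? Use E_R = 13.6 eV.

3

E_n = −E_R Z²/n² ⇒ n² = E_R Z²/(−E_n) = 13.6 × 7² / 74.0 ≈ 9.01
n = 3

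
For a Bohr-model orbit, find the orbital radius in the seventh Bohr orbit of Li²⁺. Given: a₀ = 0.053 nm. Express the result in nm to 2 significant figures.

r_n = n²a₀/Z = 7² × 0.053 / 3
    = 49 × 0.053 / 3 = 0.87 nm

0.87 nm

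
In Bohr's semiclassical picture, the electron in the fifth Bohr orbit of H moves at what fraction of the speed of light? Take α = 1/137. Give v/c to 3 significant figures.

0.00146

v_n = Zαc/n, so v/c = Zα/n = 1 × 0.00730 / 5 = 0.00146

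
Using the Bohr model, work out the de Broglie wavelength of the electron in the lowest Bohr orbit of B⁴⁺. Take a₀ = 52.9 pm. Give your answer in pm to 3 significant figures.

The Bohr quantisation condition is nλ = 2πr_n.
r_n = n²a₀/Z = 10.6 pm
λ = 2πr_n/n = 2π·10.6/1 = 66.5 pm

66.5 pm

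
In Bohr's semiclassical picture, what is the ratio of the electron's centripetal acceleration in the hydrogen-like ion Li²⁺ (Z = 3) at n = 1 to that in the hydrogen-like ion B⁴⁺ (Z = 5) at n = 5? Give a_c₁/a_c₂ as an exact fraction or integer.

a_c ∝ Z^3 · n^-4
a_c₁/a_c₂ = (3/5)^3 · (1/5)^-4 = 135

135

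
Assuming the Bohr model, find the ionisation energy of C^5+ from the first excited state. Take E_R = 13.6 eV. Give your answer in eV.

E_n = −E_R·Z²/n² = −13.6 × 6²/2² eV = -122 eV
Ionisation energy = −E_n = 122 eV

122 eV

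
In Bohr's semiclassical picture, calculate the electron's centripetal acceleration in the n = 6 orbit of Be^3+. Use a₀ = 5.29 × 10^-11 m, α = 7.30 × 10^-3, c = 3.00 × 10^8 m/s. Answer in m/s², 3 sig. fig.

r = n²a₀/Z = 4.76 × 10^-10 m, v = Zαc/n = 1.46 × 10^6 m/s
a = v²/r = (1.46 × 10^6)² / 4.76 × 10^-10 = 4.48 × 10^21 m/s²

4.48 × 10^21 m/s²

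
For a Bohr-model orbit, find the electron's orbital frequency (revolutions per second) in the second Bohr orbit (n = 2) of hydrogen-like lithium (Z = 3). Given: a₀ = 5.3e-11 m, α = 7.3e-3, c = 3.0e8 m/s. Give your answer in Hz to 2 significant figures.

7.4e15 Hz

r = n²a₀/Z = 7.1e-11 m, v = Zαc/n = 3.3e6 m/s
f = v/(2πr) = 7.4e15 Hz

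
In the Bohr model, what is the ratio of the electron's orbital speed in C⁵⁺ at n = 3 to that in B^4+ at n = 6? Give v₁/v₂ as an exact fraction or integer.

v ∝ Z^1 · n^-1
v₁/v₂ = (6/5)^1 · (3/6)^-1 = 12/5

12/5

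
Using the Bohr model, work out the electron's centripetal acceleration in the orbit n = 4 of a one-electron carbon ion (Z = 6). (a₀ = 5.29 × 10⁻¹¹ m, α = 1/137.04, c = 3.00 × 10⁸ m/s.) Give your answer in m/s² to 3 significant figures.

r = n²a₀/Z = 1.41 × 10⁻¹⁰ m, v = Zαc/n = 3.28 × 10⁶ m/s
a = v²/r = (3.28 × 10⁶)² / 1.41 × 10⁻¹⁰ = 7.64 × 10²² m/s²

7.64 × 10²² m/s²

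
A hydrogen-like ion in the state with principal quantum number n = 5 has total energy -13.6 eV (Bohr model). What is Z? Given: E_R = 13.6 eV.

5

E_n = −E_R Z²/n² ⇒ Z² = −E_n n²/E_R = 13.6 × 5² / 13.6 ≈ 25.00
Z = 5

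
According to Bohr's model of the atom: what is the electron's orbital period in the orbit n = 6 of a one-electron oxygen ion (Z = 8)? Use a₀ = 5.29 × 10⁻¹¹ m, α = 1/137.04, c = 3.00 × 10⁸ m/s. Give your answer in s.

5.12 × 10⁻¹⁶ s

r = n²a₀/Z = 6²·5.29 × 10⁻¹¹/8 = 2.38 × 10⁻¹⁰ m
v = Zαc/n = 8·0.00730·3.00 × 10⁸/6 = 2.92 × 10⁶ m/s
T = 2πr/v = 5.12 × 10⁻¹⁶ s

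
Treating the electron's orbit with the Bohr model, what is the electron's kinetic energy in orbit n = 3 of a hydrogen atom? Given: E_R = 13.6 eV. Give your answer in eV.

1.51 eV

For a Coulomb orbit the virial theorem gives K = −E_n.
E_n = −E_R·Z²/n², so K = E_R·Z²/n² = 13.6 × 1²/3² = 1.51 eV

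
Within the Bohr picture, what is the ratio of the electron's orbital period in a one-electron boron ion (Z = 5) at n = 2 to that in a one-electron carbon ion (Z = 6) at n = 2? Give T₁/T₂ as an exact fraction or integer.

36/25

T ∝ Z^-2 · n^3
T₁/T₂ = (5/6)^-2 · (2/2)^3 = 36/25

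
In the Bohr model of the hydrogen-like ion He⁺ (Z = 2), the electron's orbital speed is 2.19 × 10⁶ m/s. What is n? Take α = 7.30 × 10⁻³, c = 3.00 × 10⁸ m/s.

2

v_n = Zαc/n ⇒ n = Zαc/v = 2 × 0.00730 × 3.00 × 10⁸ / 2.19 × 10⁶ ≈ 2.00
n = 2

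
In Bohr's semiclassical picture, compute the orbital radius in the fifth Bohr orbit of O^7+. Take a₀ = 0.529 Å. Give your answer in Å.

1.65 Å

r_n = n²a₀/Z = 5² × 0.529 / 8
    = 25 × 0.529 / 8 = 1.65 Å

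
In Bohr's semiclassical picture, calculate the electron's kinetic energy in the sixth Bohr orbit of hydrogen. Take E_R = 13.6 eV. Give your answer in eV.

For a Coulomb orbit the virial theorem gives K = −E_n.
E_n = −E_R·Z²/n², so K = E_R·Z²/n² = 13.6 × 1²/6² = 0.378 eV

0.378 eV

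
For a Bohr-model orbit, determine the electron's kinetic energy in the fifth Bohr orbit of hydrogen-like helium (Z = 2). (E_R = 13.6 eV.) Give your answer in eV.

2.18 eV

For a Coulomb orbit the virial theorem gives K = −E_n.
E_n = −E_R·Z²/n², so K = E_R·Z²/n² = 13.6 × 2²/5² = 2.18 eV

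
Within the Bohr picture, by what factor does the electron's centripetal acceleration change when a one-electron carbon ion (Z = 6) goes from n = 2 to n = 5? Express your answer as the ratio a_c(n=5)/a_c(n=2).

16/625

a_c ∝ Z^3 · n^-4; with Z fixed, a_c ∝ n^-4.
a_c(n=5)/a_c(n=2) = (5/2)^-4 = 16/625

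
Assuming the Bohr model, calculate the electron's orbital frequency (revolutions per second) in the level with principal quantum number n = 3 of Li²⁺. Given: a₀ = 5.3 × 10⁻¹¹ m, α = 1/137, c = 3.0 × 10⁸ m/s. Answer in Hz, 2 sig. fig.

2.2 × 10¹⁵ Hz

r = n²a₀/Z = 1.6 × 10⁻¹⁰ m, v = Zαc/n = 2.2 × 10⁶ m/s
f = v/(2πr) = 2.2 × 10¹⁵ Hz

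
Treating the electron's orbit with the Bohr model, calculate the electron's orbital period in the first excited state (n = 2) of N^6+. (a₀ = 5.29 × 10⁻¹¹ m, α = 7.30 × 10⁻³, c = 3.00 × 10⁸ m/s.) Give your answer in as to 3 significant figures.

r = n²a₀/Z = 2²·5.29 × 10⁻¹¹/7 = 3.02 × 10⁻¹¹ m
v = Zαc/n = 7·0.00730·3.00 × 10⁸/2 = 7.67 × 10⁶ m/s
T = 2πr/v = 2.48 × 10⁻¹⁷ s = 24.8 as

24.8 as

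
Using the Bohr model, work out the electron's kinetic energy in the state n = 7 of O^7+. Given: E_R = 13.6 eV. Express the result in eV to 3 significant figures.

For a Coulomb orbit the virial theorem gives K = −E_n.
E_n = −E_R·Z²/n², so K = E_R·Z²/n² = 13.6 × 8²/7² = 17.8 eV

17.8 eV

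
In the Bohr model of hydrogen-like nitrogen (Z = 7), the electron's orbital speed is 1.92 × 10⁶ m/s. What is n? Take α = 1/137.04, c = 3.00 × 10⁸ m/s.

8

v_n = Zαc/n ⇒ n = Zαc/v = 7 × 0.00730 × 3.00 × 10⁸ / 1.92 × 10⁶ ≈ 7.98
n = 8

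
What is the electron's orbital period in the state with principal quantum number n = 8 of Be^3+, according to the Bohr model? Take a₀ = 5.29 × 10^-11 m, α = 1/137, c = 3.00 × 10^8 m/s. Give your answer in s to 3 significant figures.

4.86 × 10^-15 s

r = n²a₀/Z = 8²·5.29 × 10^-11/4 = 8.46 × 10^-10 m
v = Zαc/n = 4·0.00730·3.00 × 10^8/8 = 1.09 × 10^6 m/s
T = 2πr/v = 4.86 × 10^-15 s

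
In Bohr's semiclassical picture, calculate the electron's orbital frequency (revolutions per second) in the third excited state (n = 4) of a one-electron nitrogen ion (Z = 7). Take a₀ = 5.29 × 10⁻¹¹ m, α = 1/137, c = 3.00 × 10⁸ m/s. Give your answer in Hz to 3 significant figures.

5.04 × 10¹⁵ Hz

r = n²a₀/Z = 1.21 × 10⁻¹⁰ m, v = Zαc/n = 3.83 × 10⁶ m/s
f = v/(2πr) = 5.04 × 10¹⁵ Hz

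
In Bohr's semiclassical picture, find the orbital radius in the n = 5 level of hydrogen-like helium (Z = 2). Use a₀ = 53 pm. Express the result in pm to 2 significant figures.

660 pm

r_n = n²a₀/Z = 5² × 53 / 2
    = 25 × 53 / 2 = 660 pm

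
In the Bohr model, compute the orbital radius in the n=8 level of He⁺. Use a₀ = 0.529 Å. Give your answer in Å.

16.9 Å

r_n = n²a₀/Z = 8² × 0.529 / 2
    = 64 × 0.529 / 2 = 16.9 Å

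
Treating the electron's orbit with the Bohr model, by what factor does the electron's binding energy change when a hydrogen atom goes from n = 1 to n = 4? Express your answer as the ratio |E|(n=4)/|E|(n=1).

1/16

|E| ∝ Z^2 · n^-2; with Z fixed, |E| ∝ n^-2.
|E|(n=4)/|E|(n=1) = (4/1)^-2 = 1/16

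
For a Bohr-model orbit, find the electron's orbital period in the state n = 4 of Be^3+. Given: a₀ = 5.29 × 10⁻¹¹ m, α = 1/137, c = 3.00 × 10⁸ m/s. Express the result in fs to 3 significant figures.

r = n²a₀/Z = 4²·5.29 × 10⁻¹¹/4 = 2.12 × 10⁻¹⁰ m
v = Zαc/n = 4·0.00730·3.00 × 10⁸/4 = 2.19 × 10⁶ m/s
T = 2πr/v = 6.07 × 10⁻¹⁶ s = 0.607 fs

0.607 fs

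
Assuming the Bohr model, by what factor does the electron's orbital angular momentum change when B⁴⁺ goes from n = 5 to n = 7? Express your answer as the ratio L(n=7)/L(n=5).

L = nℏ depends only on n, so L ∝ n.
L(n=7)/L(n=5) = (7/5)^1 = 7/5

7/5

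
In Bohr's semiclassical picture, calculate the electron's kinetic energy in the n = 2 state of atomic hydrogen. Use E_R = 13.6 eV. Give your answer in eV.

3.40 eV

For a Coulomb orbit the virial theorem gives K = −E_n.
E_n = −E_R·Z²/n², so K = E_R·Z²/n² = 13.6 × 1²/2² = 3.40 eV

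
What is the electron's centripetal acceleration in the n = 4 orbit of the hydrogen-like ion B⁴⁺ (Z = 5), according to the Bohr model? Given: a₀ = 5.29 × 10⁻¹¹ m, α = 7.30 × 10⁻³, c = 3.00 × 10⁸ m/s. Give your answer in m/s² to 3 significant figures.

r = n²a₀/Z = 1.69 × 10⁻¹⁰ m, v = Zαc/n = 2.74 × 10⁶ m/s
a = v²/r = (2.74 × 10⁶)² / 1.69 × 10⁻¹⁰ = 4.43 × 10²² m/s²

4.43 × 10²² m/s²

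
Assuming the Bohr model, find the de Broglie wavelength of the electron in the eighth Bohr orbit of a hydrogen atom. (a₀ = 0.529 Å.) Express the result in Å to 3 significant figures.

The Bohr quantisation condition is nλ = 2πr_n.
r_n = n²a₀/Z = 33.9 Å
λ = 2πr_n/n = 2π·33.9/8 = 26.6 Å

26.6 Å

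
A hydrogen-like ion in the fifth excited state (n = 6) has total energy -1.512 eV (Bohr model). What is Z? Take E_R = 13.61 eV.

E_n = −E_R Z²/n² ⇒ Z² = −E_n n²/E_R = 1.512 × 6² / 13.61 ≈ 4.00
Z = 2

2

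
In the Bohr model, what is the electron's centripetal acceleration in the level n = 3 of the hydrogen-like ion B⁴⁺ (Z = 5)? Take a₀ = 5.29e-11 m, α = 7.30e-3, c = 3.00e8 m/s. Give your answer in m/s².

r = n²a₀/Z = 9.52e-11 m, v = Zαc/n = 3.65e6 m/s
a = v²/r = (3.65e6)² / 9.52e-11 = 1.40e23 m/s²

1.40e23 m/s²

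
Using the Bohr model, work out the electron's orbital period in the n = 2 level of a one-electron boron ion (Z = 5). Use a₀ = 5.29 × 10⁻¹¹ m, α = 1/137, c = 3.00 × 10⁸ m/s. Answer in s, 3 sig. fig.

r = n²a₀/Z = 2²·5.29 × 10⁻¹¹/5 = 4.23 × 10⁻¹¹ m
v = Zαc/n = 5·0.00730·3.00 × 10⁸/2 = 5.47 × 10⁶ m/s
T = 2πr/v = 4.86 × 10⁻¹⁷ s

4.86 × 10⁻¹⁷ s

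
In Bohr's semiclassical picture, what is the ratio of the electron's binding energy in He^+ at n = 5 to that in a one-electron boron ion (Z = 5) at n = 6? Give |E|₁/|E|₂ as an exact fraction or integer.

|E| ∝ Z^2 · n^-2
|E|₁/|E|₂ = (2/5)^2 · (5/6)^-2 = 144/625

144/625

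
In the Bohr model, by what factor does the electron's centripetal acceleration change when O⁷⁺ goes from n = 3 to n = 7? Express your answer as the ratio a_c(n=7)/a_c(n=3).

81/2401

a_c ∝ Z^3 · n^-4; with Z fixed, a_c ∝ n^-4.
a_c(n=7)/a_c(n=3) = (7/3)^-4 = 81/2401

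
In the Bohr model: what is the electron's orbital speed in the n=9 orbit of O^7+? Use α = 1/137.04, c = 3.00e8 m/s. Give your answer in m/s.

1.95e6 m/s

v_n = Zαc/n = 8 × 0.00730 × 3.00e8 / 9
    = 1.95e6 m/s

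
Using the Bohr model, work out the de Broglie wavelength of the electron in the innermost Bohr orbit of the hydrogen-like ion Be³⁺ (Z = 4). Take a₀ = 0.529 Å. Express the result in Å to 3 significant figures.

0.831 Å

The Bohr quantisation condition is nλ = 2πr_n.
r_n = n²a₀/Z = 0.132 Å
λ = 2πr_n/n = 2π·0.132/1 = 0.831 Å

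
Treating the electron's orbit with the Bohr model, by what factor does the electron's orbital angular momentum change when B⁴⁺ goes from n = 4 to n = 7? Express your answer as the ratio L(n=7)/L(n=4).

L = nℏ depends only on n, so L ∝ n.
L(n=7)/L(n=4) = (7/4)^1 = 7/4

7/4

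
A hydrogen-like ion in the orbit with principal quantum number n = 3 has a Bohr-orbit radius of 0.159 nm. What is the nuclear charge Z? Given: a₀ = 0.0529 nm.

3

r_n = n²a₀/Z ⇒ Z = n²a₀/r = 3² × 0.0529 / 0.159 ≈ 2.99
Z = 3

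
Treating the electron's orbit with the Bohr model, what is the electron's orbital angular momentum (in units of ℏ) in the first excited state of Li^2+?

2

L_n = nℏ, so L/ℏ = n = 2.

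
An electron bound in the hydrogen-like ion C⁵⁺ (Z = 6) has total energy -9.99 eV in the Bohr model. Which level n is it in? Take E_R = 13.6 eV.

E_n = −E_R Z²/n² ⇒ n² = E_R Z²/(−E_n) = 13.6 × 6² / 9.99 ≈ 49.01
n = 7

7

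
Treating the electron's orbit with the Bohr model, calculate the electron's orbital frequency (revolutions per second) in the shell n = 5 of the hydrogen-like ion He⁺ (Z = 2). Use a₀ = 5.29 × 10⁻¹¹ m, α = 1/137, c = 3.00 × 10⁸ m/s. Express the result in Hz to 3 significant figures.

2.11 × 10¹⁴ Hz

r = n²a₀/Z = 6.61 × 10⁻¹⁰ m, v = Zαc/n = 8.76 × 10⁵ m/s
f = v/(2πr) = 2.11 × 10¹⁴ Hz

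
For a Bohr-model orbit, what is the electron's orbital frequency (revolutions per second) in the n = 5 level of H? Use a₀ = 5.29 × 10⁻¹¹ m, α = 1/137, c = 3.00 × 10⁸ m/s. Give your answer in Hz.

5.27 × 10¹³ Hz

r = n²a₀/Z = 1.32 × 10⁻⁹ m, v = Zαc/n = 4.38 × 10⁵ m/s
f = v/(2πr) = 5.27 × 10¹³ Hz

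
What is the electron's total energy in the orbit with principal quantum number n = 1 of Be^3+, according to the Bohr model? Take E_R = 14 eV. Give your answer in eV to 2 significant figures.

-220 eV

E_n = −E_R·Z²/n² = −14 × 4²/1² = -220 eV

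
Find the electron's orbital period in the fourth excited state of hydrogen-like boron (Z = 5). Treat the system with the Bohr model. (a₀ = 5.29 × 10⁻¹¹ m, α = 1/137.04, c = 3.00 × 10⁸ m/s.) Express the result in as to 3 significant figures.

r = n²a₀/Z = 5²·5.29 × 10⁻¹¹/5 = 2.64 × 10⁻¹⁰ m
v = Zαc/n = 5·0.00730·3.00 × 10⁸/5 = 2.19 × 10⁶ m/s
T = 2πr/v = 7.59 × 10⁻¹⁶ s = 759 as

759 as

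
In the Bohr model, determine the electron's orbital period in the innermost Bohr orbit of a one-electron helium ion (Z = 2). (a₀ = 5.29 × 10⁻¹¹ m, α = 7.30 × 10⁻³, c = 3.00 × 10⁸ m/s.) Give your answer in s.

3.79 × 10⁻¹⁷ s

r = n²a₀/Z = 1²·5.29 × 10⁻¹¹/2 = 2.65 × 10⁻¹¹ m
v = Zαc/n = 2·0.00730·3.00 × 10⁸/1 = 4.38 × 10⁶ m/s
T = 2πr/v = 3.79 × 10⁻¹⁷ s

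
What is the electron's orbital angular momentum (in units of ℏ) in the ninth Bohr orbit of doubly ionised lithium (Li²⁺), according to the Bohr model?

9

L_n = nℏ, so L/ℏ = n = 9.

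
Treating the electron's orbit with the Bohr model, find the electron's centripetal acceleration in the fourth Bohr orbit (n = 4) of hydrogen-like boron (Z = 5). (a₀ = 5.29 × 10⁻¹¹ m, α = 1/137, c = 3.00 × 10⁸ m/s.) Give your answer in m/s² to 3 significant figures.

r = n²a₀/Z = 1.69 × 10⁻¹⁰ m, v = Zαc/n = 2.74 × 10⁶ m/s
a = v²/r = (2.74 × 10⁶)² / 1.69 × 10⁻¹⁰ = 4.43 × 10²² m/s²

4.43 × 10²² m/s²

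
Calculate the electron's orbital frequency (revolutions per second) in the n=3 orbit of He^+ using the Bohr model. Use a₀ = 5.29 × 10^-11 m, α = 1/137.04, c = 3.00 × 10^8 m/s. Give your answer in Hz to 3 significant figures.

9.76 × 10^14 Hz

r = n²a₀/Z = 2.38 × 10^-10 m, v = Zαc/n = 1.46 × 10^6 m/s
f = v/(2πr) = 9.76 × 10^14 Hz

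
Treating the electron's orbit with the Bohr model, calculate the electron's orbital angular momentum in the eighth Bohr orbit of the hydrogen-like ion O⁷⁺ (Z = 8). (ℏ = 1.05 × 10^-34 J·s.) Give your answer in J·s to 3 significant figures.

L_n = nℏ = 8 × 1.05 × 10^-34 = 8.40 × 10^-34 J·s

8.40 × 10^-34 J·s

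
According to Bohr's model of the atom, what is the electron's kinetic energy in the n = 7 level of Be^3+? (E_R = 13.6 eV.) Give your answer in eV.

4.44 eV

For a Coulomb orbit the virial theorem gives K = −E_n.
E_n = −E_R·Z²/n², so K = E_R·Z²/n² = 13.6 × 4²/7² = 4.44 eV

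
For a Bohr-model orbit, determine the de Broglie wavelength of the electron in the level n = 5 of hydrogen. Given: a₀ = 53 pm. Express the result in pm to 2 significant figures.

1700 pm

The Bohr quantisation condition is nλ = 2πr_n.
r_n = n²a₀/Z = 1300 pm
λ = 2πr_n/n = 2π·1300/5 = 1700 pm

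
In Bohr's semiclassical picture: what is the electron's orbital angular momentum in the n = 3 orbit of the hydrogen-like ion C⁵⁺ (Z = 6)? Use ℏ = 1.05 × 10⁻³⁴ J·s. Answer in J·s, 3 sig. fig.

3.15 × 10⁻³⁴ J·s

L_n = nℏ = 3 × 1.05 × 10⁻³⁴ = 3.15 × 10⁻³⁴ J·s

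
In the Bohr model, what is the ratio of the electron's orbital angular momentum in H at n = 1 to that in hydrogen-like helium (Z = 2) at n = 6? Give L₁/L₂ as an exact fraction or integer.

L = nℏ is independent of Z.
L₁/L₂ = n₁/n₂ = 1/6 = 1/6

1/6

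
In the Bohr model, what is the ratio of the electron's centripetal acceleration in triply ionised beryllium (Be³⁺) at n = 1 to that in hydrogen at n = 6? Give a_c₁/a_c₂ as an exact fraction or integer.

82944

a_c ∝ Z^3 · n^-4
a_c₁/a_c₂ = (4/1)^3 · (1/6)^-4 = 82944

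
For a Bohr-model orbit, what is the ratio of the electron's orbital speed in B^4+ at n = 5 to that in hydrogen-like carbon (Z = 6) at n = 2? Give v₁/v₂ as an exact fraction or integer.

v ∝ Z^1 · n^-1
v₁/v₂ = (5/6)^1 · (5/2)^-1 = 1/3

1/3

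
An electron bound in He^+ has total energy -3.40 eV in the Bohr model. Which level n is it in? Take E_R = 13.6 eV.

E_n = −E_R Z²/n² ⇒ n² = E_R Z²/(−E_n) = 13.6 × 2² / 3.40 ≈ 16.00
n = 4

4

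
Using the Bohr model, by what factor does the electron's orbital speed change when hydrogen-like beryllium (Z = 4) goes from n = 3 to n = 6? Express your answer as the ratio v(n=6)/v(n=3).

1/2

v ∝ Z^1 · n^-1; with Z fixed, v ∝ n^-1.
v(n=6)/v(n=3) = (6/3)^-1 = 1/2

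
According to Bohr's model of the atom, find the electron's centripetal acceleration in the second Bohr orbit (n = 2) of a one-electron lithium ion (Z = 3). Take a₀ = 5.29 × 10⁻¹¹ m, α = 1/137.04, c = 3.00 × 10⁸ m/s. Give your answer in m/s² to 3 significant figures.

r = n²a₀/Z = 7.05 × 10⁻¹¹ m, v = Zαc/n = 3.28 × 10⁶ m/s
a = v²/r = (3.28 × 10⁶)² / 7.05 × 10⁻¹¹ = 1.53 × 10²³ m/s²

1.53 × 10²³ m/s²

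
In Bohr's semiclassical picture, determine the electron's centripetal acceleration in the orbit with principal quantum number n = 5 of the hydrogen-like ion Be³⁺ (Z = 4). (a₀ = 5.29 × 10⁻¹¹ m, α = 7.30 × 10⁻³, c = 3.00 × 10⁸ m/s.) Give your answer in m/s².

9.28 × 10²¹ m/s²

r = n²a₀/Z = 3.31 × 10⁻¹⁰ m, v = Zαc/n = 1.75 × 10⁶ m/s
a = v²/r = (1.75 × 10⁶)² / 3.31 × 10⁻¹⁰ = 9.28 × 10²¹ m/s²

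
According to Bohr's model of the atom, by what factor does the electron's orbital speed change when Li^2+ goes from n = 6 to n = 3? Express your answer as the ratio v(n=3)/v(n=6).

2

v ∝ Z^1 · n^-1; with Z fixed, v ∝ n^-1.
v(n=3)/v(n=6) = (3/6)^-1 = 2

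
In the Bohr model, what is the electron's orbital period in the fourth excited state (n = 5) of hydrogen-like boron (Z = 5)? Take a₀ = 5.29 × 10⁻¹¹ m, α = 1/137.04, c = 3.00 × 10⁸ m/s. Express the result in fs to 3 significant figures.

r = n²a₀/Z = 5²·5.29 × 10⁻¹¹/5 = 2.64 × 10⁻¹⁰ m
v = Zαc/n = 5·0.00730·3.00 × 10⁸/5 = 2.19 × 10⁶ m/s
T = 2πr/v = 7.59 × 10⁻¹⁶ s = 0.759 fs

0.759 fs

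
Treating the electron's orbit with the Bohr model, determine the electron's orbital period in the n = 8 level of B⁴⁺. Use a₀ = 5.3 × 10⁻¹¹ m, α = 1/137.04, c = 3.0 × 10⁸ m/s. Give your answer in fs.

r = n²a₀/Z = 8²·5.3 × 10⁻¹¹/5 = 6.8 × 10⁻¹⁰ m
v = Zαc/n = 5·0.0073·3.0 × 10⁸/8 = 1.4 × 10⁶ m/s
T = 2πr/v = 3.1 × 10⁻¹⁵ s = 3.1 fs

3.1 fs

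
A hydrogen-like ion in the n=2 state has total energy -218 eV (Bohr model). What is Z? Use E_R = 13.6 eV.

E_n = −E_R Z²/n² ⇒ Z² = −E_n n²/E_R = 218 × 2² / 13.6 ≈ 64.12
Z = 8

8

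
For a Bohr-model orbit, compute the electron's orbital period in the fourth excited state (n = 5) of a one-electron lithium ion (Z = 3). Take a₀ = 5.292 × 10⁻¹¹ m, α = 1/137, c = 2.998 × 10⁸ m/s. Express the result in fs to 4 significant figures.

2.110 fs

r = n²a₀/Z = 5²·5.292 × 10⁻¹¹/3 = 4.410 × 10⁻¹⁰ m
v = Zαc/n = 3·0.007299·2.998 × 10⁸/5 = 1.313 × 10⁶ m/s
T = 2πr/v = 2.110 × 10⁻¹⁵ s = 2.110 fs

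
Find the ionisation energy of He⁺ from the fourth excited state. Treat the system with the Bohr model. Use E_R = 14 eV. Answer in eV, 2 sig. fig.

E_n = −E_R·Z²/n² = −14 × 2²/5² eV = -2.2 eV
Ionisation energy = −E_n = 2.2 eV

2.2 eV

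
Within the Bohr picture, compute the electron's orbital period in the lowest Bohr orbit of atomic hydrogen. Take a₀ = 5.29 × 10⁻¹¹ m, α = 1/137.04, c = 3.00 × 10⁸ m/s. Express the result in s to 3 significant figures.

r = n²a₀/Z = 1²·5.29 × 10⁻¹¹/1 = 5.29 × 10⁻¹¹ m
v = Zαc/n = 1·0.00730·3.00 × 10⁸/1 = 2.19 × 10⁶ m/s
T = 2πr/v = 1.52 × 10⁻¹⁶ s

1.52 × 10⁻¹⁶ s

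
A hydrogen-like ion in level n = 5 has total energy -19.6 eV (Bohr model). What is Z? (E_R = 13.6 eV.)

E_n = −E_R Z²/n² ⇒ Z² = −E_n n²/E_R = 19.6 × 5² / 13.6 ≈ 36.03
Z = 6

6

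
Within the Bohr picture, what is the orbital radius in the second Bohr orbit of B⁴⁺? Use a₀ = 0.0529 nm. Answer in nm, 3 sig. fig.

0.0423 nm

r_n = n²a₀/Z = 2² × 0.0529 / 5
    = 4 × 0.0529 / 5 = 0.0423 nm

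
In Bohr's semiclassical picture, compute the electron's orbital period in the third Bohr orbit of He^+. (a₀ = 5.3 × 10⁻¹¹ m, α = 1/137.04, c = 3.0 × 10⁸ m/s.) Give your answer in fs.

1.0 fs

r = n²a₀/Z = 3²·5.3 × 10⁻¹¹/2 = 2.4 × 10⁻¹⁰ m
v = Zαc/n = 2·0.0073·3.0 × 10⁸/3 = 1.5 × 10⁶ m/s
T = 2πr/v = 1.0 × 10⁻¹⁵ s = 1.0 fs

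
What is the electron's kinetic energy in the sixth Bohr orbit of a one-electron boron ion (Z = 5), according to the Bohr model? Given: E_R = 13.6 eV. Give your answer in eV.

9.44 eV

For a Coulomb orbit the virial theorem gives K = −E_n.
E_n = −E_R·Z²/n², so K = E_R·Z²/n² = 13.6 × 5²/6² = 9.44 eV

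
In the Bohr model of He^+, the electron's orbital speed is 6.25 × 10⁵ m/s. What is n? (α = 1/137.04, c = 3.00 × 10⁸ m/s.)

7

v_n = Zαc/n ⇒ n = Zαc/v = 2 × 0.00730 × 3.00 × 10⁸ / 6.25 × 10⁵ ≈ 7.01
n = 7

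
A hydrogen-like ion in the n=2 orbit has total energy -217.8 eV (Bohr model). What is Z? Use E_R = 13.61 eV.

8

E_n = −E_R Z²/n² ⇒ Z² = −E_n n²/E_R = 217.8 × 2² / 13.61 ≈ 64.01
Z = 8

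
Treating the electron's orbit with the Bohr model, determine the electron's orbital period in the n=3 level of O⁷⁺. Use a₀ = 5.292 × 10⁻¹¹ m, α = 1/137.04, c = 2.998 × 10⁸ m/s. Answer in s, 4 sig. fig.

6.412 × 10⁻¹⁷ s

r = n²a₀/Z = 3²·5.292 × 10⁻¹¹/8 = 5.954 × 10⁻¹¹ m
v = Zαc/n = 8·0.007297·2.998 × 10⁸/3 = 5.834 × 10⁶ m/s
T = 2πr/v = 6.412 × 10⁻¹⁷ s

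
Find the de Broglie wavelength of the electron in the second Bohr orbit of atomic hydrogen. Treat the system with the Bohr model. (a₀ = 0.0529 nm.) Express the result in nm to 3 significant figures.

0.665 nm

The Bohr quantisation condition is nλ = 2πr_n.
r_n = n²a₀/Z = 0.212 nm
λ = 2πr_n/n = 2π·0.212/2 = 0.665 nm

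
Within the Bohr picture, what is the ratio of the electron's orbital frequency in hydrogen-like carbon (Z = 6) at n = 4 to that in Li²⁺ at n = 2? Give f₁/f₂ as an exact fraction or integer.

f ∝ Z^2 · n^-3
f₁/f₂ = (6/3)^2 · (4/2)^-3 = 1/2

1/2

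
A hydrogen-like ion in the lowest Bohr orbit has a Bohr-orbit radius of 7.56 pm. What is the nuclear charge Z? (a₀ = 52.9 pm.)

r_n = n²a₀/Z ⇒ Z = n²a₀/r = 1² × 52.9 / 7.56 ≈ 7.00
Z = 7

7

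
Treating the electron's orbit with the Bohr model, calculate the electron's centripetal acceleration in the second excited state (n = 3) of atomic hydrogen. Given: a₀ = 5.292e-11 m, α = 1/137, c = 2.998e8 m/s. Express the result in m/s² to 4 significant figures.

r = n²a₀/Z = 4.763e-10 m, v = Zαc/n = 7.294e5 m/s
a = v²/r = (7.294e5)² / 4.763e-10 = 1.117e21 m/s²

1.117e21 m/s²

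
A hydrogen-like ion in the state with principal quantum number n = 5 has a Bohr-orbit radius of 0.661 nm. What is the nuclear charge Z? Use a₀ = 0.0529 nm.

r_n = n²a₀/Z ⇒ Z = n²a₀/r = 5² × 0.0529 / 0.661 ≈ 2.00
Z = 2

2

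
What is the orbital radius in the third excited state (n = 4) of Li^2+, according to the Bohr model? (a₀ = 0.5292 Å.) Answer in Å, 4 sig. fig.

r_n = n²a₀/Z = 4² × 0.5292 / 3
    = 16 × 0.5292 / 3 = 2.822 Å

2.822 Å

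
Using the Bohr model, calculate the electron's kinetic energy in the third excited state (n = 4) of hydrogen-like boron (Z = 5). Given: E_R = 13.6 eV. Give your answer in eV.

21.2 eV

For a Coulomb orbit the virial theorem gives K = −E_n.
E_n = −E_R·Z²/n², so K = E_R·Z²/n² = 13.6 × 5²/4² = 21.2 eV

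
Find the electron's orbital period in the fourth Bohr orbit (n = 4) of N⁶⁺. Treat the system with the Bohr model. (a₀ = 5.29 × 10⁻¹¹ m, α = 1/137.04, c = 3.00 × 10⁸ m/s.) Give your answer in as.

198 as

r = n²a₀/Z = 4²·5.29 × 10⁻¹¹/7 = 1.21 × 10⁻¹⁰ m
v = Zαc/n = 7·0.00730·3.00 × 10⁸/4 = 3.83 × 10⁶ m/s
T = 2πr/v = 1.98 × 10⁻¹⁶ s = 198 as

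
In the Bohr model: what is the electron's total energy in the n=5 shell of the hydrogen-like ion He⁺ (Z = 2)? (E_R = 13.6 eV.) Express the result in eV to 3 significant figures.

-2.18 eV

E_n = −E_R·Z²/n² = −13.6 × 2²/5² = -2.18 eV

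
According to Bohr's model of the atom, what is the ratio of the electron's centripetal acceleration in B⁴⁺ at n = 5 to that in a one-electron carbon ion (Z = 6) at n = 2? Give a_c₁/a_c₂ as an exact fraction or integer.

a_c ∝ Z^3 · n^-4
a_c₁/a_c₂ = (5/6)^3 · (5/2)^-4 = 2/135

2/135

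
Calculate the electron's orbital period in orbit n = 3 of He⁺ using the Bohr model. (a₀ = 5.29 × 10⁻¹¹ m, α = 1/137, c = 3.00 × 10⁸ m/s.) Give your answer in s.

r = n²a₀/Z = 3²·5.29 × 10⁻¹¹/2 = 2.38 × 10⁻¹⁰ m
v = Zαc/n = 2·0.00730·3.00 × 10⁸/3 = 1.46 × 10⁶ m/s
T = 2πr/v = 1.02 × 10⁻¹⁵ s

1.02 × 10⁻¹⁵ s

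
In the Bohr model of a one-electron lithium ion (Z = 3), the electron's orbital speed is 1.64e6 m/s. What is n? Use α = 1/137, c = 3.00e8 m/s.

4

v_n = Zαc/n ⇒ n = Zαc/v = 3 × 0.00730 × 3.00e8 / 1.64e6 ≈ 4.01
n = 4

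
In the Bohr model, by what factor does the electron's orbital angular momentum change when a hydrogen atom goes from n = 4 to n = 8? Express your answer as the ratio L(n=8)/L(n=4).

L = nℏ depends only on n, so L ∝ n.
L(n=8)/L(n=4) = (8/4)^1 = 2

2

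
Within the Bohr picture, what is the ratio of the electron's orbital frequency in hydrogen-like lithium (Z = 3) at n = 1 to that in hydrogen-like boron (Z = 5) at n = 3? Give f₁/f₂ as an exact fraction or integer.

f ∝ Z^2 · n^-3
f₁/f₂ = (3/5)^2 · (1/3)^-3 = 243/25

243/25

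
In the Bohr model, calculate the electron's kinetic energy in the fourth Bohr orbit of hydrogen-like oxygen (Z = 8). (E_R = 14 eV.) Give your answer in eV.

56 eV

For a Coulomb orbit the virial theorem gives K = −E_n.
E_n = −E_R·Z²/n², so K = E_R·Z²/n² = 14 × 8²/4² = 56 eV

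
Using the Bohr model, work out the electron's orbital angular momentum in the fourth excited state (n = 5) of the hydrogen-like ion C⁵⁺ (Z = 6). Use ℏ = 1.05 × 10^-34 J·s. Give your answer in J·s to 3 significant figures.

L_n = nℏ = 5 × 1.05 × 10^-34 = 5.25 × 10^-34 J·s

5.25 × 10^-34 J·s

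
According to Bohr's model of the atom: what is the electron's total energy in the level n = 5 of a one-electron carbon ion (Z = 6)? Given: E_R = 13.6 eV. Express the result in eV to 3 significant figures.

E_n = −E_R·Z²/n² = −13.6 × 6²/5² = -19.6 eV

-19.6 eV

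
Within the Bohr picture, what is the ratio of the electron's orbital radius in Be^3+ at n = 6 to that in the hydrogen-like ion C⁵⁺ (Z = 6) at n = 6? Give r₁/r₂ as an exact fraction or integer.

3/2

r ∝ Z^-1 · n^2
r₁/r₂ = (4/6)^-1 · (6/6)^2 = 3/2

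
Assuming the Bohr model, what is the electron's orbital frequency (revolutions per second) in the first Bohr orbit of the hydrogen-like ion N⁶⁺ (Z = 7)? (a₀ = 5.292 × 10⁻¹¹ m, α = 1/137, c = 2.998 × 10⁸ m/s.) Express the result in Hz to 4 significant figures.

r = n²a₀/Z = 7.560 × 10⁻¹² m, v = Zαc/n = 1.532 × 10⁷ m/s
f = v/(2πr) = 3.225 × 10¹⁷ Hz

3.225 × 10¹⁷ Hz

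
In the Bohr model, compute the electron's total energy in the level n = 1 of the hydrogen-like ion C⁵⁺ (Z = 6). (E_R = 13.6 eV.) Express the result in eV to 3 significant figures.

E_n = −E_R·Z²/n² = −13.6 × 6²/1² = -490 eV

-490 eV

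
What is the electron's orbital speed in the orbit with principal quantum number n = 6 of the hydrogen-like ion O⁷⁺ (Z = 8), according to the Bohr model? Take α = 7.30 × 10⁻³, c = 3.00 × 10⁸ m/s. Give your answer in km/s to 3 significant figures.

v_n = Zαc/n = 8 × 0.00730 × 3.00 × 10⁸ / 6
    = 2920 km/s

2920 km/s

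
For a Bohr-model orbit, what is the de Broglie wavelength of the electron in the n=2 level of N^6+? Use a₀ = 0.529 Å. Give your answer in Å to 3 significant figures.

The Bohr quantisation condition is nλ = 2πr_n.
r_n = n²a₀/Z = 0.302 Å
λ = 2πr_n/n = 2π·0.302/2 = 0.950 Å

0.950 Å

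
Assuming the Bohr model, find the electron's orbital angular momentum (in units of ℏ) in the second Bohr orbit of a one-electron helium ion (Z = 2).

2

L_n = nℏ, so L/ℏ = n = 2.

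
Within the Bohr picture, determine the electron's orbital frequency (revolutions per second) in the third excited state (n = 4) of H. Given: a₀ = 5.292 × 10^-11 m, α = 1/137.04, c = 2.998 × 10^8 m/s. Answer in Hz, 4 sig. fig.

r = n²a₀/Z = 8.467 × 10^-10 m, v = Zαc/n = 5.469 × 10^5 m/s
f = v/(2πr) = 1.028 × 10^14 Hz

1.028 × 10^14 Hz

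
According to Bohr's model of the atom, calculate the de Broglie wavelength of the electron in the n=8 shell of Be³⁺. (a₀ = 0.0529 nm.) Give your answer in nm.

0.665 nm

The Bohr quantisation condition is nλ = 2πr_n.
r_n = n²a₀/Z = 0.846 nm
λ = 2πr_n/n = 2π·0.846/8 = 0.665 nm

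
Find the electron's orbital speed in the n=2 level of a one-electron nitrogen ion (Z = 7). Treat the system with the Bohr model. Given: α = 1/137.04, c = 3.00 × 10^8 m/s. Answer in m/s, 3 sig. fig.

7.66 × 10^6 m/s

v_n = Zαc/n = 7 × 0.00730 × 3.00 × 10^8 / 2
    = 7.66 × 10^6 m/s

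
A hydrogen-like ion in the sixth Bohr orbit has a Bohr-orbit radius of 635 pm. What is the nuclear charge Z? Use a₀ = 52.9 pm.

r_n = n²a₀/Z ⇒ Z = n²a₀/r = 6² × 52.9 / 635 ≈ 3.00
Z = 3

3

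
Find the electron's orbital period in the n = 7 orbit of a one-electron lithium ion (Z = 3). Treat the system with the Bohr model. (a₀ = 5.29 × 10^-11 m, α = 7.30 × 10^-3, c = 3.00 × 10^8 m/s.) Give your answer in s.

5.78 × 10^-15 s

r = n²a₀/Z = 7²·5.29 × 10^-11/3 = 8.64 × 10^-10 m
v = Zαc/n = 3·0.00730·3.00 × 10^8/7 = 9.39 × 10^5 m/s
T = 2πr/v = 5.78 × 10^-15 s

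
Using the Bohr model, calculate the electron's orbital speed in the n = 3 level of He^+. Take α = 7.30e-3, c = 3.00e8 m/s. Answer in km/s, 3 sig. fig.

v_n = Zαc/n = 2 × 0.00730 × 3.00e8 / 3
    = 1460 km/s

1460 km/s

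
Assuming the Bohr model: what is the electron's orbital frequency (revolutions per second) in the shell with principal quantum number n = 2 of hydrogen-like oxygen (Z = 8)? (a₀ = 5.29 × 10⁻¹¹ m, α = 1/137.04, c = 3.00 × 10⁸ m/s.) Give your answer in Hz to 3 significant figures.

r = n²a₀/Z = 2.65 × 10⁻¹¹ m, v = Zαc/n = 8.76 × 10⁶ m/s
f = v/(2πr) = 5.27 × 10¹⁶ Hz

5.27 × 10¹⁶ Hz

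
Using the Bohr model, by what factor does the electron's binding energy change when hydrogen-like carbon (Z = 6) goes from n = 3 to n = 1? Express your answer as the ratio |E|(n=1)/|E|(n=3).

9

|E| ∝ Z^2 · n^-2; with Z fixed, |E| ∝ n^-2.
|E|(n=1)/|E|(n=3) = (1/3)^-2 = 9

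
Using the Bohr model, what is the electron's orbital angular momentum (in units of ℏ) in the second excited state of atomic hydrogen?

3

L_n = nℏ, so L/ℏ = n = 3.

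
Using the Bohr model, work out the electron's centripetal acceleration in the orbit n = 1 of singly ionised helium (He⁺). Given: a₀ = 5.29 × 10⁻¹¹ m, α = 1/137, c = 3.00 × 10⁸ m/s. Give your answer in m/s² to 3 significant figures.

7.25 × 10²³ m/s²

r = n²a₀/Z = 2.65 × 10⁻¹¹ m, v = Zαc/n = 4.38 × 10⁶ m/s
a = v²/r = (4.38 × 10⁶)² / 2.65 × 10⁻¹¹ = 7.25 × 10²³ m/s²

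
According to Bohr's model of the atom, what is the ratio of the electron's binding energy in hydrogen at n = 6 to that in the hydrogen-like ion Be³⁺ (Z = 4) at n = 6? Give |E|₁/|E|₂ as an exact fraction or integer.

|E| ∝ Z^2 · n^-2
|E|₁/|E|₂ = (1/4)^2 · (6/6)^-2 = 1/16

1/16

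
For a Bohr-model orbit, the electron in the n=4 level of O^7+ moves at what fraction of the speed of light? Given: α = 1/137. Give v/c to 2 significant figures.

0.015

v_n = Zαc/n, so v/c = Zα/n = 8 × 0.0073 / 4 = 0.015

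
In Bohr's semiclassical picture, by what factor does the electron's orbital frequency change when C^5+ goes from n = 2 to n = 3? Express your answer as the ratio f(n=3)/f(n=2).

8/27

f ∝ Z^2 · n^-3; with Z fixed, f ∝ n^-3.
f(n=3)/f(n=2) = (3/2)^-3 = 8/27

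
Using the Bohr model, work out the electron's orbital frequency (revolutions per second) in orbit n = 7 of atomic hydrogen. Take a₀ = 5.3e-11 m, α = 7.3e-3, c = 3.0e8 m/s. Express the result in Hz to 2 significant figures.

1.9e13 Hz

r = n²a₀/Z = 2.6e-9 m, v = Zαc/n = 3.1e5 m/s
f = v/(2πr) = 1.9e13 Hz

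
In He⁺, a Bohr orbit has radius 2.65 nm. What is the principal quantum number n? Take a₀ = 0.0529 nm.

10

r_n = n²a₀/Z ⇒ n² = rZ/a₀ = 2.65 × 2 / 0.0529 ≈ 100.19
n = 10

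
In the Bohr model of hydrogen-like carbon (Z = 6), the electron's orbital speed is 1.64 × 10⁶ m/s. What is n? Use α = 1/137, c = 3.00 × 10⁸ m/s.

v_n = Zαc/n ⇒ n = Zαc/v = 6 × 0.00730 × 3.00 × 10⁸ / 1.64 × 10⁶ ≈ 8.01
n = 8

8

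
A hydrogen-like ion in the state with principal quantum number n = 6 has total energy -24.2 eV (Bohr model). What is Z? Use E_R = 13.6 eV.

E_n = −E_R Z²/n² ⇒ Z² = −E_n n²/E_R = 24.2 × 6² / 13.6 ≈ 64.06
Z = 8

8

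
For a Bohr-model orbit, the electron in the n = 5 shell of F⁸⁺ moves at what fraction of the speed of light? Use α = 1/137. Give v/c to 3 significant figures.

0.0131

v_n = Zαc/n, so v/c = Zα/n = 9 × 0.00730 / 5 = 0.0131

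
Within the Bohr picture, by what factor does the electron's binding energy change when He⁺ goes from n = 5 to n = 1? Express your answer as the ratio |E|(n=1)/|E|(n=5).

|E| ∝ Z^2 · n^-2; with Z fixed, |E| ∝ n^-2.
|E|(n=1)/|E|(n=5) = (1/5)^-2 = 25

25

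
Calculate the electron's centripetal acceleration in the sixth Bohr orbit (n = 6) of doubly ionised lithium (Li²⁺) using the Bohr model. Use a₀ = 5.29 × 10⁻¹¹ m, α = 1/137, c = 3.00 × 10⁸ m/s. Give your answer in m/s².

r = n²a₀/Z = 6.35 × 10⁻¹⁰ m, v = Zαc/n = 1.09 × 10⁶ m/s
a = v²/r = (1.09 × 10⁶)² / 6.35 × 10⁻¹⁰ = 1.89 × 10²¹ m/s²

1.89 × 10²¹ m/s²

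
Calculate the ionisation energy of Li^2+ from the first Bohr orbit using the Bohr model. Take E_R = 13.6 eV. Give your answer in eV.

E_n = −E_R·Z²/n² = −13.6 × 3²/1² eV = -122 eV
Ionisation energy = −E_n = 122 eV

122 eV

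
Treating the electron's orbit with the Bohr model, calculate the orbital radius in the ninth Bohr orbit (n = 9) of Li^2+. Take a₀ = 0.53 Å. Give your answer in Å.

14 Å

r_n = n²a₀/Z = 9² × 0.53 / 3
    = 81 × 0.53 / 3 = 14 Å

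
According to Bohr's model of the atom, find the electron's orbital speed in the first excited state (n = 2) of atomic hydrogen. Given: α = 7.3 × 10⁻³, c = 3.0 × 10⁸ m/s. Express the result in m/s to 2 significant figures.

1.1 × 10⁶ m/s

v_n = Zαc/n = 1 × 0.0073 × 3.0 × 10⁸ / 2
    = 1.1 × 10⁶ m/s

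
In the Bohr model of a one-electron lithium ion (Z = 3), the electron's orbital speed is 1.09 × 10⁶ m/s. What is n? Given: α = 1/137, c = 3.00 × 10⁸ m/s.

v_n = Zαc/n ⇒ n = Zαc/v = 3 × 0.00730 × 3.00 × 10⁸ / 1.09 × 10⁶ ≈ 6.03
n = 6

6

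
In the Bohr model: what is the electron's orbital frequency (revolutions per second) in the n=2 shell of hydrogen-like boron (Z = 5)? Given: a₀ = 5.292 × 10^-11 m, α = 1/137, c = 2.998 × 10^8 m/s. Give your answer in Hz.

2.057 × 10^16 Hz

r = n²a₀/Z = 4.234 × 10^-11 m, v = Zαc/n = 5.471 × 10^6 m/s
f = v/(2πr) = 2.057 × 10^16 Hz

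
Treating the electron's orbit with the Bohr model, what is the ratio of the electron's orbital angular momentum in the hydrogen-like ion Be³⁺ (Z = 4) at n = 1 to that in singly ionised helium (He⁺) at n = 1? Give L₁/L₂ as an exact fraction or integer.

L = nℏ is independent of Z.
L₁/L₂ = n₁/n₂ = 1/1 = 1

1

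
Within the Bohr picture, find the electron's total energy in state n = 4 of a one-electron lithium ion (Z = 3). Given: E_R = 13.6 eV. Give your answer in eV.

E_n = −E_R·Z²/n² = −13.6 × 3²/4² = -7.65 eV

-7.65 eV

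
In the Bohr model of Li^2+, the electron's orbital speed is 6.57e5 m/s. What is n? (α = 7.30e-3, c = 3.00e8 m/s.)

10

v_n = Zαc/n ⇒ n = Zαc/v = 3 × 0.00730 × 3.00e8 / 6.57e5 ≈ 10.00
n = 10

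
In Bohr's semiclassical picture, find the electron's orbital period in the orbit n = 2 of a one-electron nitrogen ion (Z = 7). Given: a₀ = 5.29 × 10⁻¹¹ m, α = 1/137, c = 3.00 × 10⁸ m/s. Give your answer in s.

r = n²a₀/Z = 2²·5.29 × 10⁻¹¹/7 = 3.02 × 10⁻¹¹ m
v = Zαc/n = 7·0.00730·3.00 × 10⁸/2 = 7.66 × 10⁶ m/s
T = 2πr/v = 2.48 × 10⁻¹⁷ s

2.48 × 10⁻¹⁷ s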